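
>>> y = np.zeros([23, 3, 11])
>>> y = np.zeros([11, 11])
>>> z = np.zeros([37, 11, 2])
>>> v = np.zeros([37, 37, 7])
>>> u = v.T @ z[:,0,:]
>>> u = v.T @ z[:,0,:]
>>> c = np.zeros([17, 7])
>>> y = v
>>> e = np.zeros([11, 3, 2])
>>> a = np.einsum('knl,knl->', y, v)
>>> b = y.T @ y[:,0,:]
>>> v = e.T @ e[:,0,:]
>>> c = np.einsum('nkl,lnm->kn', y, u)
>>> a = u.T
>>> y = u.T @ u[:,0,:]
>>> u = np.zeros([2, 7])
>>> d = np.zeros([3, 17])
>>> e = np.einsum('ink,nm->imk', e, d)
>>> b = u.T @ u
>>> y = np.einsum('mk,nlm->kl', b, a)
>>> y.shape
(7, 37)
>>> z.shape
(37, 11, 2)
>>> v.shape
(2, 3, 2)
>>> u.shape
(2, 7)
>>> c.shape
(37, 37)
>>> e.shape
(11, 17, 2)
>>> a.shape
(2, 37, 7)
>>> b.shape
(7, 7)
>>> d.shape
(3, 17)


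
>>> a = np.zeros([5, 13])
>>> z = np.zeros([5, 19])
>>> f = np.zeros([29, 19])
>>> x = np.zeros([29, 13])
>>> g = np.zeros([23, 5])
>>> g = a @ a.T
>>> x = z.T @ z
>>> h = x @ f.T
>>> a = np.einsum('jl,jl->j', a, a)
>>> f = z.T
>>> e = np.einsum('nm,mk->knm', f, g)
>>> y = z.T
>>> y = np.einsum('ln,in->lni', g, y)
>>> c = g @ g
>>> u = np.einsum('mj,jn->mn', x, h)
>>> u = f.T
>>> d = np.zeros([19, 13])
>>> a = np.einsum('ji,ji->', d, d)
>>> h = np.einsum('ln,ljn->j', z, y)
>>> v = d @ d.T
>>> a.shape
()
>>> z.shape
(5, 19)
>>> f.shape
(19, 5)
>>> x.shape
(19, 19)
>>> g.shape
(5, 5)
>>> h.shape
(5,)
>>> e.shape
(5, 19, 5)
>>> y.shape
(5, 5, 19)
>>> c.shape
(5, 5)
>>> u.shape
(5, 19)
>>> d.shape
(19, 13)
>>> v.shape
(19, 19)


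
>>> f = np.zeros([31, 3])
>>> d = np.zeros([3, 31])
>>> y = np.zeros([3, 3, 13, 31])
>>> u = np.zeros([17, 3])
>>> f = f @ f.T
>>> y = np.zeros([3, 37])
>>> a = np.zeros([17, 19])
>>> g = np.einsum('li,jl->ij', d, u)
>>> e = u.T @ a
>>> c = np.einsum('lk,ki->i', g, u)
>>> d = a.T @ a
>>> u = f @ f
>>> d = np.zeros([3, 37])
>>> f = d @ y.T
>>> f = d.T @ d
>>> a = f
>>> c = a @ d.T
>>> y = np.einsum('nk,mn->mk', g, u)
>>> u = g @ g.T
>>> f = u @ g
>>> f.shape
(31, 17)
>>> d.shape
(3, 37)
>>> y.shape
(31, 17)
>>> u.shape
(31, 31)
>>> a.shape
(37, 37)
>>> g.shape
(31, 17)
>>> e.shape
(3, 19)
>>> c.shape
(37, 3)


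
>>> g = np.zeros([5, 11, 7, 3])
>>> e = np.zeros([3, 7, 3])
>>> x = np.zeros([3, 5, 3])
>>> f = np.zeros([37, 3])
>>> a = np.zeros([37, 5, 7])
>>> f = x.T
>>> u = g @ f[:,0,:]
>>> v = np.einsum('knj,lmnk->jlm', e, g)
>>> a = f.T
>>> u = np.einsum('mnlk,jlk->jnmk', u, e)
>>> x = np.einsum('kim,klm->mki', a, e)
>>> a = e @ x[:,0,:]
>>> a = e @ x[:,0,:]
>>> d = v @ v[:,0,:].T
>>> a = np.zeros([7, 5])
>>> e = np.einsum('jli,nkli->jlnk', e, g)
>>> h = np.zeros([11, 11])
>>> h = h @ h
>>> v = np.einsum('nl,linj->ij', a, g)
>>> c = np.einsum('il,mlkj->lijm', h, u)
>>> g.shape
(5, 11, 7, 3)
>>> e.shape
(3, 7, 5, 11)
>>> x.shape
(3, 3, 5)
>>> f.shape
(3, 5, 3)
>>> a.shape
(7, 5)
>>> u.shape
(3, 11, 5, 3)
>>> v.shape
(11, 3)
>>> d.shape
(3, 5, 3)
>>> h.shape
(11, 11)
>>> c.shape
(11, 11, 3, 3)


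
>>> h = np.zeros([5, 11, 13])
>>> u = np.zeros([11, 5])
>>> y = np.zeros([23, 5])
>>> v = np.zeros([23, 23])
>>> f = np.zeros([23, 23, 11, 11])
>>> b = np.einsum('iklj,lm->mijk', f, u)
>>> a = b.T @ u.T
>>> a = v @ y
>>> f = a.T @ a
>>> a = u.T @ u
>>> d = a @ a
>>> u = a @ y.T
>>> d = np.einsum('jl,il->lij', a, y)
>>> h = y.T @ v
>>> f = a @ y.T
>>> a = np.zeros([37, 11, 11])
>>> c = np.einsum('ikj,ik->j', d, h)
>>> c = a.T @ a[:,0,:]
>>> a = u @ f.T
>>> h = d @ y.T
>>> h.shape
(5, 23, 23)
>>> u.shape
(5, 23)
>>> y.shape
(23, 5)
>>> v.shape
(23, 23)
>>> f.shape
(5, 23)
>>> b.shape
(5, 23, 11, 23)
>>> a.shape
(5, 5)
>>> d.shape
(5, 23, 5)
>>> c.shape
(11, 11, 11)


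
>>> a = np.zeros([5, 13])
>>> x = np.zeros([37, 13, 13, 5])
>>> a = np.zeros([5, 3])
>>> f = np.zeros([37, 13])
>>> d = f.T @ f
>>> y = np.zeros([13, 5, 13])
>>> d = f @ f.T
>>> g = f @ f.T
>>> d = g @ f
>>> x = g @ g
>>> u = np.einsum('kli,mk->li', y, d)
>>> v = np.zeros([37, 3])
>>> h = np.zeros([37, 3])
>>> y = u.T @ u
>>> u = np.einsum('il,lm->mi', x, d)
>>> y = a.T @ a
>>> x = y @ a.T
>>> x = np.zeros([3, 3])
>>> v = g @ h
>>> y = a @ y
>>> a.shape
(5, 3)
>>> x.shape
(3, 3)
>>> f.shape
(37, 13)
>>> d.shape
(37, 13)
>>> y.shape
(5, 3)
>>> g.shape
(37, 37)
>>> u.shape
(13, 37)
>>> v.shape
(37, 3)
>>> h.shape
(37, 3)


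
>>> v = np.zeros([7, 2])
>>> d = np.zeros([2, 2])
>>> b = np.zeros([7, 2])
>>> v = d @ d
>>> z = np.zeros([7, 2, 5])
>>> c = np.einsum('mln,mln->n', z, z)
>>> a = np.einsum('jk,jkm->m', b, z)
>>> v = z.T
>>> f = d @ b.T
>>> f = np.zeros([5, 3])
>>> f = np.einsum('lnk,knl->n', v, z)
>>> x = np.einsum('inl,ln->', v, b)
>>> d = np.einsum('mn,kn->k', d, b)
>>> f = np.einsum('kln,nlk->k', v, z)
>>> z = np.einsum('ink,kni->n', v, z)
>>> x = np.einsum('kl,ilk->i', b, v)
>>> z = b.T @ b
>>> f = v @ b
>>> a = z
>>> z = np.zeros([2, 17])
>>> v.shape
(5, 2, 7)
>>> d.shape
(7,)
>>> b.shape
(7, 2)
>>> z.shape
(2, 17)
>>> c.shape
(5,)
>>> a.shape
(2, 2)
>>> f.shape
(5, 2, 2)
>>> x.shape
(5,)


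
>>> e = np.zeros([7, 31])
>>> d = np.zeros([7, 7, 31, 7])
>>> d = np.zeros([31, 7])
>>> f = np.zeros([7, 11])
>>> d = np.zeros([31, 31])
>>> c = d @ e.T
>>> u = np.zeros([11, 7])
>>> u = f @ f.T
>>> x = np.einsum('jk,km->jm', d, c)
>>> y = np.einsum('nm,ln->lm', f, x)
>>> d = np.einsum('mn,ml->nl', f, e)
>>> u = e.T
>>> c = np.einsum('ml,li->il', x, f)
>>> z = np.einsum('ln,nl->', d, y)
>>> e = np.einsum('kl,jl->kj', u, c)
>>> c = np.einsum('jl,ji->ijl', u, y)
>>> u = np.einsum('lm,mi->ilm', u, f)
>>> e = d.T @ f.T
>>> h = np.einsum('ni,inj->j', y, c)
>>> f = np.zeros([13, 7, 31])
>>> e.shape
(31, 7)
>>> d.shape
(11, 31)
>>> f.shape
(13, 7, 31)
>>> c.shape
(11, 31, 7)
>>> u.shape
(11, 31, 7)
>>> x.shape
(31, 7)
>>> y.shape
(31, 11)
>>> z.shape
()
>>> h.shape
(7,)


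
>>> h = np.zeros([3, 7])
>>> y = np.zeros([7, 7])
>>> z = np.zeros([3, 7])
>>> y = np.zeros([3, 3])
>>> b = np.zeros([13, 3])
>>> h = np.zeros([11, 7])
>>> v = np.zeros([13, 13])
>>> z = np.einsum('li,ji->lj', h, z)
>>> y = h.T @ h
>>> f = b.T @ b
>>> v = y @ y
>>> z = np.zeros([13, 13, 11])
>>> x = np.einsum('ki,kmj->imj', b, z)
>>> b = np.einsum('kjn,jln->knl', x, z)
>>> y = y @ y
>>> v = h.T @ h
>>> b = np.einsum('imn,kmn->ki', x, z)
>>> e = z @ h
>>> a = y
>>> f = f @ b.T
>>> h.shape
(11, 7)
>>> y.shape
(7, 7)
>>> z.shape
(13, 13, 11)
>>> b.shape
(13, 3)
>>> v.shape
(7, 7)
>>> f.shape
(3, 13)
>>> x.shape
(3, 13, 11)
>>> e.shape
(13, 13, 7)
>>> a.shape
(7, 7)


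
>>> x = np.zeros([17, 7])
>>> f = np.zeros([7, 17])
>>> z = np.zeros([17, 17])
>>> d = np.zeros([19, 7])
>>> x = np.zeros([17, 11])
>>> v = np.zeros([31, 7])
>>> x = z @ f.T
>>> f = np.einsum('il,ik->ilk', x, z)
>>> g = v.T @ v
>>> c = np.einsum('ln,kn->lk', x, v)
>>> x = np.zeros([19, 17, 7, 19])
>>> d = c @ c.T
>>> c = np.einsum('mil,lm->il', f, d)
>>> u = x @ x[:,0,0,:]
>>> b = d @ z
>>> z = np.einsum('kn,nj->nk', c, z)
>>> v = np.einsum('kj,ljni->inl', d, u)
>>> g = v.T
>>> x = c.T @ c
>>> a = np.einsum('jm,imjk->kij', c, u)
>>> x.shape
(17, 17)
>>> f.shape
(17, 7, 17)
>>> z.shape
(17, 7)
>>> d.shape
(17, 17)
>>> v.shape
(19, 7, 19)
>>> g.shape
(19, 7, 19)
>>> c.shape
(7, 17)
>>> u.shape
(19, 17, 7, 19)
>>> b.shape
(17, 17)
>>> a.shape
(19, 19, 7)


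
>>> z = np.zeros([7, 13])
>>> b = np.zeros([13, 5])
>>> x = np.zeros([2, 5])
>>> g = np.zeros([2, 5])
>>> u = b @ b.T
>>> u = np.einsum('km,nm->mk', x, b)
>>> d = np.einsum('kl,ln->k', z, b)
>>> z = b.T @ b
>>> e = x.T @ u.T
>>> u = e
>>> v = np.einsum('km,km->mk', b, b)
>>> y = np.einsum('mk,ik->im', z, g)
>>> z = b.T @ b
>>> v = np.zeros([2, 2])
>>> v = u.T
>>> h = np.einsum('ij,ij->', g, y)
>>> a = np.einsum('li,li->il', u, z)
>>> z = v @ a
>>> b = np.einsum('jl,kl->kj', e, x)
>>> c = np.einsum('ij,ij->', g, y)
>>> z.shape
(5, 5)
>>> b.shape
(2, 5)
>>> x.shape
(2, 5)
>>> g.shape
(2, 5)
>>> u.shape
(5, 5)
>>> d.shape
(7,)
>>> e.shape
(5, 5)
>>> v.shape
(5, 5)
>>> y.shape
(2, 5)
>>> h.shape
()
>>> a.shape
(5, 5)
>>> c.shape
()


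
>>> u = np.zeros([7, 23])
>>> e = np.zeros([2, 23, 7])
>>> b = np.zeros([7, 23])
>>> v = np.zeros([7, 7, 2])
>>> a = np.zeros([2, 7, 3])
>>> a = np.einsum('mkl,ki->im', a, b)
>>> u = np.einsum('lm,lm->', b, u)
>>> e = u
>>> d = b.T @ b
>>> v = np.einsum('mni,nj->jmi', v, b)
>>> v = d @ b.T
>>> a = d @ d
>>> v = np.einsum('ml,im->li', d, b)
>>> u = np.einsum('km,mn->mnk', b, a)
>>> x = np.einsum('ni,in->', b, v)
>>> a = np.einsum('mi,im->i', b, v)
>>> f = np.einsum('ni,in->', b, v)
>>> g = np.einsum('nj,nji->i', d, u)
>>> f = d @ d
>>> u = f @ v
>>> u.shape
(23, 7)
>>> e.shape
()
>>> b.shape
(7, 23)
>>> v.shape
(23, 7)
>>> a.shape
(23,)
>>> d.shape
(23, 23)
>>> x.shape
()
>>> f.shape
(23, 23)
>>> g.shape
(7,)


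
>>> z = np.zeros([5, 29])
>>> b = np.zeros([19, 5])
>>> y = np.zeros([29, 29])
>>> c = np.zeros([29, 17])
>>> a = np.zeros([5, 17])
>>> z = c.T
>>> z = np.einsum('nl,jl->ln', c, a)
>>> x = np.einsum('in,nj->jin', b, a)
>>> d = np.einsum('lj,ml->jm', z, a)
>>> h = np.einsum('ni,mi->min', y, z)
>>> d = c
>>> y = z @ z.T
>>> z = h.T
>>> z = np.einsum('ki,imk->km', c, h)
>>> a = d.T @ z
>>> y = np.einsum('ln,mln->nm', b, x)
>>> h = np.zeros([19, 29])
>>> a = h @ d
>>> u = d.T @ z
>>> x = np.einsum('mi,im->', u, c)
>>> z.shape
(29, 29)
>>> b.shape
(19, 5)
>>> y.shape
(5, 17)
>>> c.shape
(29, 17)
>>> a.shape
(19, 17)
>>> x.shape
()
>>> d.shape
(29, 17)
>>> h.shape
(19, 29)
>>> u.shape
(17, 29)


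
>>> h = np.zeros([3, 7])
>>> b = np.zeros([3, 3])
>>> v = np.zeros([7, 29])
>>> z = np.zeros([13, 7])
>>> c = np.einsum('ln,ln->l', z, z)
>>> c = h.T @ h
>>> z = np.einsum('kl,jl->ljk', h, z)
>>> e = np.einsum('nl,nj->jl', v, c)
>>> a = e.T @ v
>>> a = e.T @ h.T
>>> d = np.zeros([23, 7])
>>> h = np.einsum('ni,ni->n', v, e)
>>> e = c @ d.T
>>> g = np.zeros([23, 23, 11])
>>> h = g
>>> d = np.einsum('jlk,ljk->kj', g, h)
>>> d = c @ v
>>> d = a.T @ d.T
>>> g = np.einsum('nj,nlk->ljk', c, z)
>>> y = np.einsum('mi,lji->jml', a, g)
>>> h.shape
(23, 23, 11)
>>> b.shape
(3, 3)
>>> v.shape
(7, 29)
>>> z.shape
(7, 13, 3)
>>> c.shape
(7, 7)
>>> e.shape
(7, 23)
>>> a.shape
(29, 3)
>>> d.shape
(3, 7)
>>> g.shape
(13, 7, 3)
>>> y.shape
(7, 29, 13)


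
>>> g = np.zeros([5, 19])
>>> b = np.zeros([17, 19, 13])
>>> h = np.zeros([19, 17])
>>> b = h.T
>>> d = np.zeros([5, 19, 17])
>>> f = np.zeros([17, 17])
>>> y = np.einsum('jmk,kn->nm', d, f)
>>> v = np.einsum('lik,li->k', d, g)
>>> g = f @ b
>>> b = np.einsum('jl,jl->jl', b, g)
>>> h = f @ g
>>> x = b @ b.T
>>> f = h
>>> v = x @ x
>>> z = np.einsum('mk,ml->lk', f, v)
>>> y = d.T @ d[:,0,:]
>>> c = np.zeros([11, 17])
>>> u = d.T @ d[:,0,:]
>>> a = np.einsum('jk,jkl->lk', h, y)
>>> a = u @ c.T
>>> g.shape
(17, 19)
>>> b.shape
(17, 19)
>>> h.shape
(17, 19)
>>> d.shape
(5, 19, 17)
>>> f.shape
(17, 19)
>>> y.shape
(17, 19, 17)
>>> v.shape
(17, 17)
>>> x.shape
(17, 17)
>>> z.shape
(17, 19)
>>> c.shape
(11, 17)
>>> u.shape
(17, 19, 17)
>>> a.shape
(17, 19, 11)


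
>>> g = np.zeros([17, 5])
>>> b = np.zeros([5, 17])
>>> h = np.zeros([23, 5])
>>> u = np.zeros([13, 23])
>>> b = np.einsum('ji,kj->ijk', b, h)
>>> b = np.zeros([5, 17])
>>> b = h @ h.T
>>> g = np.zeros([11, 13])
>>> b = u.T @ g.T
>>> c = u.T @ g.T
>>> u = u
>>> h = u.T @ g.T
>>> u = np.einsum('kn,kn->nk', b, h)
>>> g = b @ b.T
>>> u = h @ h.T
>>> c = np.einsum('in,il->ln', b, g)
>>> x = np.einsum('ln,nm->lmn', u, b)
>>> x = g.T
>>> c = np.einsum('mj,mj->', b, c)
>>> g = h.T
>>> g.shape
(11, 23)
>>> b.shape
(23, 11)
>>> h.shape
(23, 11)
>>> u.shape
(23, 23)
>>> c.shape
()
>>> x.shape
(23, 23)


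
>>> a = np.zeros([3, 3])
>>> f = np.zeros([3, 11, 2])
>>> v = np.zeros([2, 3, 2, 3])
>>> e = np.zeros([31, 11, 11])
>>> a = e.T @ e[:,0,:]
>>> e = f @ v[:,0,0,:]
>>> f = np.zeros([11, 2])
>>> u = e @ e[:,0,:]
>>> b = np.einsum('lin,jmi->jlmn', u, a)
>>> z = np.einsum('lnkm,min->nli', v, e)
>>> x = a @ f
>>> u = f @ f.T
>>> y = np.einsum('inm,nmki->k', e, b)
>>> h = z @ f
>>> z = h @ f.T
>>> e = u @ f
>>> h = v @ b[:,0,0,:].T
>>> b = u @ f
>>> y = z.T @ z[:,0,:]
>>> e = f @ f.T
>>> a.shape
(11, 11, 11)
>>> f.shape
(11, 2)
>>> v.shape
(2, 3, 2, 3)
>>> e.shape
(11, 11)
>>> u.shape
(11, 11)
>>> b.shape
(11, 2)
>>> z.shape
(3, 2, 11)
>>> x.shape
(11, 11, 2)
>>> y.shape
(11, 2, 11)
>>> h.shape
(2, 3, 2, 11)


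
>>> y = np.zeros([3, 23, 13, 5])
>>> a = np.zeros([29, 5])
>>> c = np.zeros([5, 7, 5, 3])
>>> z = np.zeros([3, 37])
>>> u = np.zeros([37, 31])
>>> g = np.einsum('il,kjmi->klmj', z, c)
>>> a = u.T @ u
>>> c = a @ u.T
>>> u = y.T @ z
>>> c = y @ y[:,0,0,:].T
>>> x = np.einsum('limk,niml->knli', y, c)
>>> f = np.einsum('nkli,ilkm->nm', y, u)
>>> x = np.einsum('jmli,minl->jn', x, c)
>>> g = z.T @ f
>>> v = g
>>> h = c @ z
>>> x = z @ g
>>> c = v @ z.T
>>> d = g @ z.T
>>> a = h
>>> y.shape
(3, 23, 13, 5)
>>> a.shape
(3, 23, 13, 37)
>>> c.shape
(37, 3)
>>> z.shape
(3, 37)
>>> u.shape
(5, 13, 23, 37)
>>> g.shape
(37, 37)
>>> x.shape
(3, 37)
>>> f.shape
(3, 37)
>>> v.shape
(37, 37)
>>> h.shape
(3, 23, 13, 37)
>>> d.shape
(37, 3)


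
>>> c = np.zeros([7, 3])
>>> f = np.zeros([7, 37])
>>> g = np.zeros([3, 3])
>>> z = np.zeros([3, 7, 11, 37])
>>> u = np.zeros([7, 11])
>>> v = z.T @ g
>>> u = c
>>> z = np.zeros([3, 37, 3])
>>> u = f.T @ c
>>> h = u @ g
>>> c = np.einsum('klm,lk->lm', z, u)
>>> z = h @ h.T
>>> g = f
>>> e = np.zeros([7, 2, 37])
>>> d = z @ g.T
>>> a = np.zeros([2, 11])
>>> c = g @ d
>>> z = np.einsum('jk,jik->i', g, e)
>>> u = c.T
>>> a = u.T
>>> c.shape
(7, 7)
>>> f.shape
(7, 37)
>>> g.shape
(7, 37)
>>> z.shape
(2,)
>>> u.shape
(7, 7)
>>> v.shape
(37, 11, 7, 3)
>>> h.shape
(37, 3)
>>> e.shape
(7, 2, 37)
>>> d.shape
(37, 7)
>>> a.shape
(7, 7)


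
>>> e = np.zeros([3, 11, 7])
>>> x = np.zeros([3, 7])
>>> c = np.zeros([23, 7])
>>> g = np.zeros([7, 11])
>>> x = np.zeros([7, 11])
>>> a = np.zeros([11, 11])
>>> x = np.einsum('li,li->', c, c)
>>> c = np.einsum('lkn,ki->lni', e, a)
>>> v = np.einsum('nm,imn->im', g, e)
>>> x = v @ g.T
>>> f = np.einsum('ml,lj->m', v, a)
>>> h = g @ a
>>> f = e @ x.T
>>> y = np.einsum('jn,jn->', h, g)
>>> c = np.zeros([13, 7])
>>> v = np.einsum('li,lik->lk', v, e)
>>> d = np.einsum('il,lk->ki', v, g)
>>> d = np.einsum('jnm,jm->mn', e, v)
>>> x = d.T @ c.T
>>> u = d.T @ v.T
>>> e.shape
(3, 11, 7)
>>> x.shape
(11, 13)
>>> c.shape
(13, 7)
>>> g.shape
(7, 11)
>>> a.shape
(11, 11)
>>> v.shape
(3, 7)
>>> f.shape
(3, 11, 3)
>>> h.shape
(7, 11)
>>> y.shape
()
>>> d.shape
(7, 11)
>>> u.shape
(11, 3)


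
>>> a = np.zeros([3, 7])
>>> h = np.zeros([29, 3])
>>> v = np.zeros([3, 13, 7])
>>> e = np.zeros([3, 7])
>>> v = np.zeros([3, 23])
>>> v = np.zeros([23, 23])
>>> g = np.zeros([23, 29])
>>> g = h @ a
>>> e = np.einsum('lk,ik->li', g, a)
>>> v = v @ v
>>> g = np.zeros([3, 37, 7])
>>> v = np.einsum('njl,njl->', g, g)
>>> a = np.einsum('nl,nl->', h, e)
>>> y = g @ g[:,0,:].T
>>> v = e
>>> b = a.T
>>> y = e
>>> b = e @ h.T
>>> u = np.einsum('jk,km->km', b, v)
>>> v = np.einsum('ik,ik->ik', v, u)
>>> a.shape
()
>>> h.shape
(29, 3)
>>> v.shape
(29, 3)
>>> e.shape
(29, 3)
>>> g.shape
(3, 37, 7)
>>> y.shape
(29, 3)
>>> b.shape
(29, 29)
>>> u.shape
(29, 3)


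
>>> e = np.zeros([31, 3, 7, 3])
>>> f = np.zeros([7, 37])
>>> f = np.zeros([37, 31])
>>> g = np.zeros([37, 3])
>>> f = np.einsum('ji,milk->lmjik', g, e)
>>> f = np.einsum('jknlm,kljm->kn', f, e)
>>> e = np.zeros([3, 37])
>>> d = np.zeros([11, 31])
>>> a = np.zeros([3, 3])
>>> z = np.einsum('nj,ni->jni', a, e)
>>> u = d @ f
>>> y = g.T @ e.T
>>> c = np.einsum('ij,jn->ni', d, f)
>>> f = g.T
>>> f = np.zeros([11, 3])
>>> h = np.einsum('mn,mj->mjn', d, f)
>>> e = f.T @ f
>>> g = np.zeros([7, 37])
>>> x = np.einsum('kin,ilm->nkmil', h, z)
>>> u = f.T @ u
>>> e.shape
(3, 3)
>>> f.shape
(11, 3)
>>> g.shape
(7, 37)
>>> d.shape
(11, 31)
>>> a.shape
(3, 3)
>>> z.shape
(3, 3, 37)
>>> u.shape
(3, 37)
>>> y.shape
(3, 3)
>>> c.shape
(37, 11)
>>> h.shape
(11, 3, 31)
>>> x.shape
(31, 11, 37, 3, 3)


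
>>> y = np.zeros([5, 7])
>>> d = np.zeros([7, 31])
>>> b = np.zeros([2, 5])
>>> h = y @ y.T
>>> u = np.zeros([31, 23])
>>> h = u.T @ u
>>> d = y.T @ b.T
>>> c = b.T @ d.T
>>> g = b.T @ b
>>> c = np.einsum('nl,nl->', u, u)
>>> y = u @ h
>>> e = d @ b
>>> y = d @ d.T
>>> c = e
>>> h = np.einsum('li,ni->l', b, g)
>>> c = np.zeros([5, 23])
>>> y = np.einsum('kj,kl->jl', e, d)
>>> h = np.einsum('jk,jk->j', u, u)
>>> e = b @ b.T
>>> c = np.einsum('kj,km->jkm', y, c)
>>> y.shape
(5, 2)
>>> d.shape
(7, 2)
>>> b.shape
(2, 5)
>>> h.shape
(31,)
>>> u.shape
(31, 23)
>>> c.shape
(2, 5, 23)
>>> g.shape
(5, 5)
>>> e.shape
(2, 2)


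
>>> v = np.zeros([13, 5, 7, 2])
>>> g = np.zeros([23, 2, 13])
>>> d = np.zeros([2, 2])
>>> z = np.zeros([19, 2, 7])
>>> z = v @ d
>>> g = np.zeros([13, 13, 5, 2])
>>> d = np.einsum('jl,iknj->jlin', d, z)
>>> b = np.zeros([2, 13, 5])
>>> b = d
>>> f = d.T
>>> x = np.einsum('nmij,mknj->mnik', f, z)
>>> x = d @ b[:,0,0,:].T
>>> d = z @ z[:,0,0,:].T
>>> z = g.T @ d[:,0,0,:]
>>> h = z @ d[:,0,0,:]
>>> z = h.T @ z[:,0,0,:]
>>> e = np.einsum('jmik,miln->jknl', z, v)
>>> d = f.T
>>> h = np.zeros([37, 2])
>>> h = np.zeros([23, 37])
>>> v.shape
(13, 5, 7, 2)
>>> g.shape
(13, 13, 5, 2)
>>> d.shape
(2, 2, 13, 7)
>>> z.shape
(13, 13, 5, 13)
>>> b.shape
(2, 2, 13, 7)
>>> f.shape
(7, 13, 2, 2)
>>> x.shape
(2, 2, 13, 2)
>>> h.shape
(23, 37)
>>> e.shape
(13, 13, 2, 7)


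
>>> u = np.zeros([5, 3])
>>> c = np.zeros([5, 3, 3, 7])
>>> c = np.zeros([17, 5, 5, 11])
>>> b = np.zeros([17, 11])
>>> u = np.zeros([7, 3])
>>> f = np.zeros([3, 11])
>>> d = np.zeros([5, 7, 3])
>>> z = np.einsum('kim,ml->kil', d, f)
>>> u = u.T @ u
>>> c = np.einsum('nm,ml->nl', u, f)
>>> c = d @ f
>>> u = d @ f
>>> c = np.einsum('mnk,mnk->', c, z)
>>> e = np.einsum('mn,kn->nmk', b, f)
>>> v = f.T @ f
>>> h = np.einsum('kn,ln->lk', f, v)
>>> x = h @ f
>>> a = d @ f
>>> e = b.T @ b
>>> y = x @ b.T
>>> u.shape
(5, 7, 11)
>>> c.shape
()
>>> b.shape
(17, 11)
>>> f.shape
(3, 11)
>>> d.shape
(5, 7, 3)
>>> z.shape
(5, 7, 11)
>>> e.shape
(11, 11)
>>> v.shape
(11, 11)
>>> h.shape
(11, 3)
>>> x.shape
(11, 11)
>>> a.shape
(5, 7, 11)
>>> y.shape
(11, 17)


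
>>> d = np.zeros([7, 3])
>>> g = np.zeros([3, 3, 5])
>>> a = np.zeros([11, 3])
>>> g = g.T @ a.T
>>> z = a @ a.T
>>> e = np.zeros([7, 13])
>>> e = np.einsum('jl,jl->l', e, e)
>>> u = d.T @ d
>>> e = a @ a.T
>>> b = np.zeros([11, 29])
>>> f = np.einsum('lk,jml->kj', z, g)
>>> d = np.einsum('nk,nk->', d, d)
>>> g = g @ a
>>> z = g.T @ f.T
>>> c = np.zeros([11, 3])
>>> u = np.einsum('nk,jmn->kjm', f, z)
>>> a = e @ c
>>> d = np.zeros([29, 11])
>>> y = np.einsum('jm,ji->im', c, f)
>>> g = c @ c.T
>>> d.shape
(29, 11)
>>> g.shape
(11, 11)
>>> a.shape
(11, 3)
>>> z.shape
(3, 3, 11)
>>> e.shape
(11, 11)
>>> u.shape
(5, 3, 3)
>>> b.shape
(11, 29)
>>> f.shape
(11, 5)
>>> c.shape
(11, 3)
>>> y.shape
(5, 3)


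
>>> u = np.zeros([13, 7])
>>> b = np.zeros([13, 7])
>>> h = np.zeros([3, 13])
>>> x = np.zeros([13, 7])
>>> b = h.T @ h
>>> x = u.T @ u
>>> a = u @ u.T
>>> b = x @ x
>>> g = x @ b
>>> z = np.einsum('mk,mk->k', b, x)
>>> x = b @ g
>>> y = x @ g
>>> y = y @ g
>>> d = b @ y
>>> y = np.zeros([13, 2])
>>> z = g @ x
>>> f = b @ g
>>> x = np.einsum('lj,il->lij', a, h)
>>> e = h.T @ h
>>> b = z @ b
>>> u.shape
(13, 7)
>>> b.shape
(7, 7)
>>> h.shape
(3, 13)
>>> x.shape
(13, 3, 13)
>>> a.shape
(13, 13)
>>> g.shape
(7, 7)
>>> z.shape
(7, 7)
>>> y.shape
(13, 2)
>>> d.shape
(7, 7)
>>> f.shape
(7, 7)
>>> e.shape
(13, 13)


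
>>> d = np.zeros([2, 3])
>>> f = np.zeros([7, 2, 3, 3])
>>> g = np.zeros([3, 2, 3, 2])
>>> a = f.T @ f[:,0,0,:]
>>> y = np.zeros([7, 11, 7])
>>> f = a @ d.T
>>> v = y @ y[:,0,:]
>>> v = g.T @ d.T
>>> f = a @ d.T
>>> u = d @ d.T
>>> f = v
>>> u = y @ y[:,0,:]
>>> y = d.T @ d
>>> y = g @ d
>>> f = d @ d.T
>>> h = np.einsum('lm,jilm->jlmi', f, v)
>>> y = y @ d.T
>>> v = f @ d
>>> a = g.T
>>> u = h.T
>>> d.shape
(2, 3)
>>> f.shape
(2, 2)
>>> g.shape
(3, 2, 3, 2)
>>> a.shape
(2, 3, 2, 3)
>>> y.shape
(3, 2, 3, 2)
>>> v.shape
(2, 3)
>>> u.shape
(3, 2, 2, 2)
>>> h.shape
(2, 2, 2, 3)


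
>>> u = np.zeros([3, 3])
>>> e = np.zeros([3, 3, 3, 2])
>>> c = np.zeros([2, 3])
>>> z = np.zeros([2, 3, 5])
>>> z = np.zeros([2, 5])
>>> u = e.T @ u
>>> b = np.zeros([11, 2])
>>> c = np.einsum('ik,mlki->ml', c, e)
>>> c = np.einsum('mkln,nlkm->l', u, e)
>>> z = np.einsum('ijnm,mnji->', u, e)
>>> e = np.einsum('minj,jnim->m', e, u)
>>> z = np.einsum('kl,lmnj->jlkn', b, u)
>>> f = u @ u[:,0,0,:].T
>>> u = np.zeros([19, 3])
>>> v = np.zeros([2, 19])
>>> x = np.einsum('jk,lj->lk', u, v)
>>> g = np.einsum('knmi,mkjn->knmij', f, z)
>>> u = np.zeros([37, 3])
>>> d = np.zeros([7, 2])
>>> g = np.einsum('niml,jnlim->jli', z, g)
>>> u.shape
(37, 3)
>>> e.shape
(3,)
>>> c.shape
(3,)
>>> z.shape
(3, 2, 11, 3)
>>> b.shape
(11, 2)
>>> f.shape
(2, 3, 3, 2)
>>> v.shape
(2, 19)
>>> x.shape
(2, 3)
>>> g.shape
(2, 3, 2)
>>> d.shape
(7, 2)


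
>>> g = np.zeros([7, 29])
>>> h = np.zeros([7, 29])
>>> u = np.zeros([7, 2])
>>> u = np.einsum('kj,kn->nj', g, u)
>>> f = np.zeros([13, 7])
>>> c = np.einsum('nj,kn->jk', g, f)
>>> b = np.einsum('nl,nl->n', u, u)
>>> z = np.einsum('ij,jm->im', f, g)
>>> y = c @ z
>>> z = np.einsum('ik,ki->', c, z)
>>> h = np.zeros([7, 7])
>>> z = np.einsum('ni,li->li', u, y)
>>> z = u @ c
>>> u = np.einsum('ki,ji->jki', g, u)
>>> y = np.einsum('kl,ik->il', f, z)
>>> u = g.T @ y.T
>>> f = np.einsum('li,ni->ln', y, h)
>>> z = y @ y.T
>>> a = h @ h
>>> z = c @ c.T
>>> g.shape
(7, 29)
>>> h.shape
(7, 7)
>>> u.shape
(29, 2)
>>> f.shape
(2, 7)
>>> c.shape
(29, 13)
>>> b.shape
(2,)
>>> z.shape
(29, 29)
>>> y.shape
(2, 7)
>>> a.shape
(7, 7)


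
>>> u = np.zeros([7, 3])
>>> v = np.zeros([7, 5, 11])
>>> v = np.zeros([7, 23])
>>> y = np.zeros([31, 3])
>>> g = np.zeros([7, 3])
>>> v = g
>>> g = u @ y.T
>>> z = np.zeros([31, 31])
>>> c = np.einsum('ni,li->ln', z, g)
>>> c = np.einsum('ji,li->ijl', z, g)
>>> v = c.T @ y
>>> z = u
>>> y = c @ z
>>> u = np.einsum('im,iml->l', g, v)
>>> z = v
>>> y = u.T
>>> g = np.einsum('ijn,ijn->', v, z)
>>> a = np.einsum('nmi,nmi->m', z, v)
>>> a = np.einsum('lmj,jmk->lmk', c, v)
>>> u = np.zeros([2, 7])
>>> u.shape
(2, 7)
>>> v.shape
(7, 31, 3)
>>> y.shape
(3,)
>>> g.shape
()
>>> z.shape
(7, 31, 3)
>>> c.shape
(31, 31, 7)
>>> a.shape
(31, 31, 3)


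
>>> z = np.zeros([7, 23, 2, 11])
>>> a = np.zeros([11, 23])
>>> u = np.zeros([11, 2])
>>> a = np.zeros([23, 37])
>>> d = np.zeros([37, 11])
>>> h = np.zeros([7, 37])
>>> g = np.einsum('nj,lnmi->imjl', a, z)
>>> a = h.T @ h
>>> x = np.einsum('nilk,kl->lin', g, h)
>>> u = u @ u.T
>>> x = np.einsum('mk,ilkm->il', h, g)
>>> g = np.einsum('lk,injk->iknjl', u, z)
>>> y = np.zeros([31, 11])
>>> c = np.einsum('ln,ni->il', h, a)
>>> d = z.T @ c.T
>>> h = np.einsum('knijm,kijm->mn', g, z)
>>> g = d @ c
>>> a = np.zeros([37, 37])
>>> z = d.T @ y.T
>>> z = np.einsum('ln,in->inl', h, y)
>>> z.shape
(31, 11, 11)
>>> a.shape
(37, 37)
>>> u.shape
(11, 11)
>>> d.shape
(11, 2, 23, 37)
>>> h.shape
(11, 11)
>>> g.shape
(11, 2, 23, 7)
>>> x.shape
(11, 2)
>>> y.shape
(31, 11)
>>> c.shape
(37, 7)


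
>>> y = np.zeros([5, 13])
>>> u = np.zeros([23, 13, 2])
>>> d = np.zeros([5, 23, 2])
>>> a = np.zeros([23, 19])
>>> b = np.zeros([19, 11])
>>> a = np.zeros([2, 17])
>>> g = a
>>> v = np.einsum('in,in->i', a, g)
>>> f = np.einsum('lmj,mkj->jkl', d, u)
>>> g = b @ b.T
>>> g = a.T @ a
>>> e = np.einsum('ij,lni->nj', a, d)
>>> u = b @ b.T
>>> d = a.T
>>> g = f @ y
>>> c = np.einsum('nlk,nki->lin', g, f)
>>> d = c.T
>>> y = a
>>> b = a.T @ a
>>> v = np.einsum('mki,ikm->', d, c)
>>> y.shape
(2, 17)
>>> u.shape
(19, 19)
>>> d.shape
(2, 5, 13)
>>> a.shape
(2, 17)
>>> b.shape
(17, 17)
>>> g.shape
(2, 13, 13)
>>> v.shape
()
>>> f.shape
(2, 13, 5)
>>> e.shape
(23, 17)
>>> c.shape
(13, 5, 2)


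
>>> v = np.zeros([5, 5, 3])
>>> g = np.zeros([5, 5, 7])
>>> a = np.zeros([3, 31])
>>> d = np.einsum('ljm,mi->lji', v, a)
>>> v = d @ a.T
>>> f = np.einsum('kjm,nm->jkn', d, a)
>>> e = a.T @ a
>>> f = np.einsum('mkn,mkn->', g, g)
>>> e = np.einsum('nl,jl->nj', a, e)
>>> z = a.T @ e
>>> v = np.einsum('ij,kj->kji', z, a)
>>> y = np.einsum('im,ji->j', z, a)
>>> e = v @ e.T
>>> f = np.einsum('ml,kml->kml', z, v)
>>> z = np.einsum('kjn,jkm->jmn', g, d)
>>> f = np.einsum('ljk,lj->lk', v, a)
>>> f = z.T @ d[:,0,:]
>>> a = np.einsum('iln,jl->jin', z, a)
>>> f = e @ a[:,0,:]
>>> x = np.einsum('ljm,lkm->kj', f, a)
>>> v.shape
(3, 31, 31)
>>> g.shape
(5, 5, 7)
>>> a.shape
(3, 5, 7)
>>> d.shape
(5, 5, 31)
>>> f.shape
(3, 31, 7)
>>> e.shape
(3, 31, 3)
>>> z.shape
(5, 31, 7)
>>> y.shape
(3,)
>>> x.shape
(5, 31)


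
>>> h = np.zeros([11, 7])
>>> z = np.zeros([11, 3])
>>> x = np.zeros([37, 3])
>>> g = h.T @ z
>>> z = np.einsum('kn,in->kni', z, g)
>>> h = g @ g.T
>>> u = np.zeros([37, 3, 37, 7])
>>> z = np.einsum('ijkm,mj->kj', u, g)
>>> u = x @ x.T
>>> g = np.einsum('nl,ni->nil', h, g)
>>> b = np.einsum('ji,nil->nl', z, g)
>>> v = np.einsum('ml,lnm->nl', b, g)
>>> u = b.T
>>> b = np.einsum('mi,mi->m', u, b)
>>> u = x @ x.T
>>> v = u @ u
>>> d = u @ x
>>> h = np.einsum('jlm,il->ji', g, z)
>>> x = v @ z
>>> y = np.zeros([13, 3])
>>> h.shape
(7, 37)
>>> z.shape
(37, 3)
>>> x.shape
(37, 3)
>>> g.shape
(7, 3, 7)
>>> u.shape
(37, 37)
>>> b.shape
(7,)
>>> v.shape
(37, 37)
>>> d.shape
(37, 3)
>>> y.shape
(13, 3)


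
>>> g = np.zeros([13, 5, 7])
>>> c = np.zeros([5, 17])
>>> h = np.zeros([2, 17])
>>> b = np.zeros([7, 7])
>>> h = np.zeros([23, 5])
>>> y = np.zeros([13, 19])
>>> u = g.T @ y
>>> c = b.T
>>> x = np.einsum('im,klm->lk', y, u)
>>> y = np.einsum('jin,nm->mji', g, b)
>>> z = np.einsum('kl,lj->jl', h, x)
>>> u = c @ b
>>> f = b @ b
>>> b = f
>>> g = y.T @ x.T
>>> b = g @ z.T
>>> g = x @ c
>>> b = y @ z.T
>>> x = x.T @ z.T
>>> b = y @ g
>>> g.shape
(5, 7)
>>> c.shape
(7, 7)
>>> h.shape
(23, 5)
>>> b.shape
(7, 13, 7)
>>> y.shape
(7, 13, 5)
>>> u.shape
(7, 7)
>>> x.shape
(7, 7)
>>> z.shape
(7, 5)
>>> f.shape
(7, 7)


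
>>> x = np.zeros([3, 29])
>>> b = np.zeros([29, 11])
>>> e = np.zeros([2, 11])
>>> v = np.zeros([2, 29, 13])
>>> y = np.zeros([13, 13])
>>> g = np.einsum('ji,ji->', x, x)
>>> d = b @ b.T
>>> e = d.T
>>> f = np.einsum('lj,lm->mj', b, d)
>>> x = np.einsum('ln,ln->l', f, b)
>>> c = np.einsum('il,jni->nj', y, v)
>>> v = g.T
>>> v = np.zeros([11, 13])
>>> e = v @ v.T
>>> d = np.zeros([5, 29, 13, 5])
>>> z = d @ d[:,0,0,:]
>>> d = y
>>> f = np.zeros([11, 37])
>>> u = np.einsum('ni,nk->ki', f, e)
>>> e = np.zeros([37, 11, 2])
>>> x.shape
(29,)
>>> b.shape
(29, 11)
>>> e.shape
(37, 11, 2)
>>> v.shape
(11, 13)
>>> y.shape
(13, 13)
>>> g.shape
()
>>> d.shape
(13, 13)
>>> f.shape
(11, 37)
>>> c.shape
(29, 2)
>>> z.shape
(5, 29, 13, 5)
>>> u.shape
(11, 37)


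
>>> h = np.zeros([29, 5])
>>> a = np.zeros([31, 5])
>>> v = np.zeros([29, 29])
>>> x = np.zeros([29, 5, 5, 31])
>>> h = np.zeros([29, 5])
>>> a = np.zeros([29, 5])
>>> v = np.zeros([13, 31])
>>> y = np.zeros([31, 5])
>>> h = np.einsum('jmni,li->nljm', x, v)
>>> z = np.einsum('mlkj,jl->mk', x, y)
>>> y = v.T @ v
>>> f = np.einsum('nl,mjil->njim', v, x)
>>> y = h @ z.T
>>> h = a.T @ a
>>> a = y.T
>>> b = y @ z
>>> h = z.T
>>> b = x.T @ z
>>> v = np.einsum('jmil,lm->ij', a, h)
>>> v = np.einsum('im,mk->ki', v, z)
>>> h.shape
(5, 29)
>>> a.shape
(29, 29, 13, 5)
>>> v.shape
(5, 13)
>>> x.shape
(29, 5, 5, 31)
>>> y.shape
(5, 13, 29, 29)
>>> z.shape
(29, 5)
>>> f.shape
(13, 5, 5, 29)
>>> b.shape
(31, 5, 5, 5)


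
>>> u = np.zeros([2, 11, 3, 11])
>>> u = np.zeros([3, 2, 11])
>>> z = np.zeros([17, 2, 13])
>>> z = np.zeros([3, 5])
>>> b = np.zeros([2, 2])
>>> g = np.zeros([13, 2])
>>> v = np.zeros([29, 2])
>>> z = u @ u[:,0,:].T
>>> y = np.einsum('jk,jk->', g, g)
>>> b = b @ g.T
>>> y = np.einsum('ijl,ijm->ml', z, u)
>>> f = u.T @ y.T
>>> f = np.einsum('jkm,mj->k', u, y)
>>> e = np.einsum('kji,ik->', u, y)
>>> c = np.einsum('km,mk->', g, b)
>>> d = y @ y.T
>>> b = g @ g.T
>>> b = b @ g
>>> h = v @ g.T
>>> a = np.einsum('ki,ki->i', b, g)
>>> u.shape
(3, 2, 11)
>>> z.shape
(3, 2, 3)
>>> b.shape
(13, 2)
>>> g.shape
(13, 2)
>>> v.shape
(29, 2)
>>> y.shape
(11, 3)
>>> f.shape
(2,)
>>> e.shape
()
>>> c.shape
()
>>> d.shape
(11, 11)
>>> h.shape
(29, 13)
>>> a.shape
(2,)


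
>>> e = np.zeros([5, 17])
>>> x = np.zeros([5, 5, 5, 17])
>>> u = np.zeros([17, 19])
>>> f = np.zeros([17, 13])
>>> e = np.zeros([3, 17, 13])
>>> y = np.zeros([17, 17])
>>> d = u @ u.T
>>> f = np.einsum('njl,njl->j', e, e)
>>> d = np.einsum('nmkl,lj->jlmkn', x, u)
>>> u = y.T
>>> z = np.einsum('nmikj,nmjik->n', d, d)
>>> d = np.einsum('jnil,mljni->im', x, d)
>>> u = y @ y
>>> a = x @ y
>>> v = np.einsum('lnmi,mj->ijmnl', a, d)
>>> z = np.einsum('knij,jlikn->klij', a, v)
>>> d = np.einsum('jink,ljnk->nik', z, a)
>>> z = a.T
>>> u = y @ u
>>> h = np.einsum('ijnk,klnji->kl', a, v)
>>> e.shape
(3, 17, 13)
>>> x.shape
(5, 5, 5, 17)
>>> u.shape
(17, 17)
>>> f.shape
(17,)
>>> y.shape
(17, 17)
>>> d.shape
(5, 19, 17)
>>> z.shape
(17, 5, 5, 5)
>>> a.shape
(5, 5, 5, 17)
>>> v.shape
(17, 19, 5, 5, 5)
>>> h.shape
(17, 19)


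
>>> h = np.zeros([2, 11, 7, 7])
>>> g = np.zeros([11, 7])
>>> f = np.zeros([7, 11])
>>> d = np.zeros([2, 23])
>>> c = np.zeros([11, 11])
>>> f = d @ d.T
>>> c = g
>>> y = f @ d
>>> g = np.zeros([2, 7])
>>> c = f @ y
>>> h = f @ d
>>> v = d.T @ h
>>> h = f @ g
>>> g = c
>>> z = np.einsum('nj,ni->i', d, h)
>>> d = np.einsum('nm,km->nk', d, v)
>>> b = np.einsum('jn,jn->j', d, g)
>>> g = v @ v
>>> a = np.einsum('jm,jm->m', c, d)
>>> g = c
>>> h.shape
(2, 7)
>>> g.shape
(2, 23)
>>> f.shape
(2, 2)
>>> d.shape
(2, 23)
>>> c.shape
(2, 23)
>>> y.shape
(2, 23)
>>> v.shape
(23, 23)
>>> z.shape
(7,)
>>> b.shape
(2,)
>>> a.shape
(23,)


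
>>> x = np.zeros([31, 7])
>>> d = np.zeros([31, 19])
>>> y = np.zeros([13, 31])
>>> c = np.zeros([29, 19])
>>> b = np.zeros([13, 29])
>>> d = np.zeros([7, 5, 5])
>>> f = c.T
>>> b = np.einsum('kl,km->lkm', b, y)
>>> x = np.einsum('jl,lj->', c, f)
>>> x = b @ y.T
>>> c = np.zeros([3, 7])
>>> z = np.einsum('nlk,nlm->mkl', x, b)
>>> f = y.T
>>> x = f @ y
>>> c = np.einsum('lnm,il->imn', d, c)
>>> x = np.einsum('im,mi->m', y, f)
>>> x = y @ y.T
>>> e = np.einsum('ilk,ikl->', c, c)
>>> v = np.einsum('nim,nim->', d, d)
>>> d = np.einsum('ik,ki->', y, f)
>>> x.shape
(13, 13)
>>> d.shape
()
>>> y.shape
(13, 31)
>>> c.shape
(3, 5, 5)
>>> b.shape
(29, 13, 31)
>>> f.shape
(31, 13)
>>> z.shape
(31, 13, 13)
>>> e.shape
()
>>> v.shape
()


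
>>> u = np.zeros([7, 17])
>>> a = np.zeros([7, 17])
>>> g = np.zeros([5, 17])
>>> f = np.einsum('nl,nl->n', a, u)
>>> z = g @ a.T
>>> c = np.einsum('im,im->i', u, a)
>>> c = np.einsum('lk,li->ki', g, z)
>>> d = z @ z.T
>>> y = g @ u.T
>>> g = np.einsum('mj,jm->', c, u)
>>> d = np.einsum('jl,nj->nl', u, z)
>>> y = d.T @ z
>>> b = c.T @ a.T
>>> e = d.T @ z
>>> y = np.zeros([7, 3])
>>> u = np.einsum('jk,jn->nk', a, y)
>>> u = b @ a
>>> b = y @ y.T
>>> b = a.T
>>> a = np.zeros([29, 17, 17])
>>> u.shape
(7, 17)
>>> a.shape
(29, 17, 17)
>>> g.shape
()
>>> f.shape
(7,)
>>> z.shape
(5, 7)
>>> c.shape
(17, 7)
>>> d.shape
(5, 17)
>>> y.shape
(7, 3)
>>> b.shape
(17, 7)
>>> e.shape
(17, 7)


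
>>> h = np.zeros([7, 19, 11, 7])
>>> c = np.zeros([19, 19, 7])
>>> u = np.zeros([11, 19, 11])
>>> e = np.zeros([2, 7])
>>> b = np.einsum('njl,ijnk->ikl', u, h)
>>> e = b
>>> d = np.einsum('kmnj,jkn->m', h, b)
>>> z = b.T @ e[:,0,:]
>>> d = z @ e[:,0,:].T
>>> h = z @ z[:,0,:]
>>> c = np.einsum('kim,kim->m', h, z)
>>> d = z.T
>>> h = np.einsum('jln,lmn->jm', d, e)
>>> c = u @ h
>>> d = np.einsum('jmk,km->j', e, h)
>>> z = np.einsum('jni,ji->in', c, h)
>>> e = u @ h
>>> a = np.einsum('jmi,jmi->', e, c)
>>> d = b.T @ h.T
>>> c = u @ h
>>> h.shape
(11, 7)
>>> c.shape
(11, 19, 7)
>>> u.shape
(11, 19, 11)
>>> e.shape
(11, 19, 7)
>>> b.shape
(7, 7, 11)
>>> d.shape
(11, 7, 11)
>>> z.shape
(7, 19)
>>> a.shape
()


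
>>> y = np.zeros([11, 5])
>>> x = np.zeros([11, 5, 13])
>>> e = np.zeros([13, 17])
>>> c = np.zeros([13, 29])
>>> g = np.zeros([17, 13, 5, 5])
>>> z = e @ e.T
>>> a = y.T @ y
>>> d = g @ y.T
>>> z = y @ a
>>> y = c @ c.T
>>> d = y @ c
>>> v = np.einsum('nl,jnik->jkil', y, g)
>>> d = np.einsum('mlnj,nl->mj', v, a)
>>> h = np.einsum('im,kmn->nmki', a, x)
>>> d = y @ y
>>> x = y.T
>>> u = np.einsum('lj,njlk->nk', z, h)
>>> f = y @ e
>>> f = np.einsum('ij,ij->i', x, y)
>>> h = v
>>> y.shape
(13, 13)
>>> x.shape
(13, 13)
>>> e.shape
(13, 17)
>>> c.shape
(13, 29)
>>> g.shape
(17, 13, 5, 5)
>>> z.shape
(11, 5)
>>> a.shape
(5, 5)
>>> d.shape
(13, 13)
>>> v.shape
(17, 5, 5, 13)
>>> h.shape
(17, 5, 5, 13)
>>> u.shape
(13, 5)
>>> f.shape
(13,)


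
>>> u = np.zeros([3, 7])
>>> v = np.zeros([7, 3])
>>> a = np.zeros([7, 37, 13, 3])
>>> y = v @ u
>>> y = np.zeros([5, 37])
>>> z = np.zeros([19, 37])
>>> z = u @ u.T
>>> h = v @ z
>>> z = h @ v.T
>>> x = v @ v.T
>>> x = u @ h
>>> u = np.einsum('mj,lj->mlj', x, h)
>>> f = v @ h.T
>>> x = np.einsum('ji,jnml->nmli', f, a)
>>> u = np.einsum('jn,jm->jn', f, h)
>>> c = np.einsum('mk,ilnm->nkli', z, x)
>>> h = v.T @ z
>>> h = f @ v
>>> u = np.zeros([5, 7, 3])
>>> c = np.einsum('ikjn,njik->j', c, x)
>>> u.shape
(5, 7, 3)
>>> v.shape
(7, 3)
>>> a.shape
(7, 37, 13, 3)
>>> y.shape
(5, 37)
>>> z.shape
(7, 7)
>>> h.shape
(7, 3)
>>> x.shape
(37, 13, 3, 7)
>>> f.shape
(7, 7)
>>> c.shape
(13,)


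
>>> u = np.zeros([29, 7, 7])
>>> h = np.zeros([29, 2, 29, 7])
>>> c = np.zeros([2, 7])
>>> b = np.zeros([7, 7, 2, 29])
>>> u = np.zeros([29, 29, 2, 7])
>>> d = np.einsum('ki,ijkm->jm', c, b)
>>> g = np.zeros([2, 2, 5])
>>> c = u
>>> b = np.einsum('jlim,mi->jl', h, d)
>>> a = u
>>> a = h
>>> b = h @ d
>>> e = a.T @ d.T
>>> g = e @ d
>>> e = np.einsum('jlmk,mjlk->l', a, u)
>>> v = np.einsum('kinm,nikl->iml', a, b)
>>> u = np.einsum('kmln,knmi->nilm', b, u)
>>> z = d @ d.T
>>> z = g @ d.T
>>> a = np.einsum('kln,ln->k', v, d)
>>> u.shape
(29, 7, 29, 2)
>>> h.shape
(29, 2, 29, 7)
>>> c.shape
(29, 29, 2, 7)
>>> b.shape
(29, 2, 29, 29)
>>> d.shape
(7, 29)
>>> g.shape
(7, 29, 2, 29)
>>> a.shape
(2,)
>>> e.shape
(2,)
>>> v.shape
(2, 7, 29)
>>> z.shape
(7, 29, 2, 7)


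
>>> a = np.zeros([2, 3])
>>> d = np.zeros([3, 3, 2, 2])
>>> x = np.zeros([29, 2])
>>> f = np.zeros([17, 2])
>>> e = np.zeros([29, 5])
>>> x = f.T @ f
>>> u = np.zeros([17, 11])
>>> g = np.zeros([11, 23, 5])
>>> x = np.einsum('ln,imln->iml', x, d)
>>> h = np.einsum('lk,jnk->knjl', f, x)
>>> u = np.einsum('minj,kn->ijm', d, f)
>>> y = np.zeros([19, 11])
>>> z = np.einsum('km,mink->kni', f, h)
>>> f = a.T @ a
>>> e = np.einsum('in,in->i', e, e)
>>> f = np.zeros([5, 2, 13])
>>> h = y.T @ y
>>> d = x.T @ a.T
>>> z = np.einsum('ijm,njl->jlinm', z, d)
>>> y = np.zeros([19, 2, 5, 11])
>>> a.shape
(2, 3)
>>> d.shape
(2, 3, 2)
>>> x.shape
(3, 3, 2)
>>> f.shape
(5, 2, 13)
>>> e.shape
(29,)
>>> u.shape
(3, 2, 3)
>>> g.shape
(11, 23, 5)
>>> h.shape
(11, 11)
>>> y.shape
(19, 2, 5, 11)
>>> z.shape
(3, 2, 17, 2, 3)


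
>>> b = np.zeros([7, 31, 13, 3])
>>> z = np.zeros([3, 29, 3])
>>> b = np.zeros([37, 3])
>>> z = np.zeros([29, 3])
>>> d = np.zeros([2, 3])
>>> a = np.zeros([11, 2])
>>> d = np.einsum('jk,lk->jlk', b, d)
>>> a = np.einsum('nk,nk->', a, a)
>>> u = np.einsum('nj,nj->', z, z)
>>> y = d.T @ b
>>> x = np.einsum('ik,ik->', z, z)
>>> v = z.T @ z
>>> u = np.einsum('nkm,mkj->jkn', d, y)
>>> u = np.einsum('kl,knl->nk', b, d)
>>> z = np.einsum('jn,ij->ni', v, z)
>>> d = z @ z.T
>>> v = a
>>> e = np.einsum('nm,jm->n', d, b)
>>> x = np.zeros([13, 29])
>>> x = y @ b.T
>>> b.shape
(37, 3)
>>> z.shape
(3, 29)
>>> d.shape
(3, 3)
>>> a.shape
()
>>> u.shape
(2, 37)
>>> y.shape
(3, 2, 3)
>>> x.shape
(3, 2, 37)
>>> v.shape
()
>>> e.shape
(3,)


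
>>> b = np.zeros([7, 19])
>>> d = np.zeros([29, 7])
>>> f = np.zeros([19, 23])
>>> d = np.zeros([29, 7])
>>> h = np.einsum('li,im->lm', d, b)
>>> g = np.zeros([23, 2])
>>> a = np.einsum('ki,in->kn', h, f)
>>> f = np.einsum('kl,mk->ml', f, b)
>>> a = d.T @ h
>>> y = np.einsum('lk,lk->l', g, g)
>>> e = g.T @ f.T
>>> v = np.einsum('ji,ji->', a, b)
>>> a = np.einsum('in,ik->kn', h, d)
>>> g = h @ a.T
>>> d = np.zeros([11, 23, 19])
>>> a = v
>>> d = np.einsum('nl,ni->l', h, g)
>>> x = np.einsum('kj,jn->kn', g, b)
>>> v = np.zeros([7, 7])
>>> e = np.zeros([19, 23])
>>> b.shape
(7, 19)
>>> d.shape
(19,)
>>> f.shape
(7, 23)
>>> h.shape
(29, 19)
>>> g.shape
(29, 7)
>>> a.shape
()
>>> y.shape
(23,)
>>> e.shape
(19, 23)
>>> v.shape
(7, 7)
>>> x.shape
(29, 19)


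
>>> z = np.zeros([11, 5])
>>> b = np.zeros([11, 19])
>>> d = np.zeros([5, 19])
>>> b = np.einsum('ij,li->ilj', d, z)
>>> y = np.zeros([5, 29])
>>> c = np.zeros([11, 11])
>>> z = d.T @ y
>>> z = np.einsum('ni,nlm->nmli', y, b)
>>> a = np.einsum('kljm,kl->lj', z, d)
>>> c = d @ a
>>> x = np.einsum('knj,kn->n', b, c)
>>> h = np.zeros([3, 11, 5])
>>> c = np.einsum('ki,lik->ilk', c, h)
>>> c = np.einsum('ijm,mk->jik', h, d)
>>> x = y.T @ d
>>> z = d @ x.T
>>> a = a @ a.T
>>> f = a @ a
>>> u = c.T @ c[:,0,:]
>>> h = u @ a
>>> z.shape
(5, 29)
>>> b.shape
(5, 11, 19)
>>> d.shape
(5, 19)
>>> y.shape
(5, 29)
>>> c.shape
(11, 3, 19)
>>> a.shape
(19, 19)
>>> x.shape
(29, 19)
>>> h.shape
(19, 3, 19)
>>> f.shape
(19, 19)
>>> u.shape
(19, 3, 19)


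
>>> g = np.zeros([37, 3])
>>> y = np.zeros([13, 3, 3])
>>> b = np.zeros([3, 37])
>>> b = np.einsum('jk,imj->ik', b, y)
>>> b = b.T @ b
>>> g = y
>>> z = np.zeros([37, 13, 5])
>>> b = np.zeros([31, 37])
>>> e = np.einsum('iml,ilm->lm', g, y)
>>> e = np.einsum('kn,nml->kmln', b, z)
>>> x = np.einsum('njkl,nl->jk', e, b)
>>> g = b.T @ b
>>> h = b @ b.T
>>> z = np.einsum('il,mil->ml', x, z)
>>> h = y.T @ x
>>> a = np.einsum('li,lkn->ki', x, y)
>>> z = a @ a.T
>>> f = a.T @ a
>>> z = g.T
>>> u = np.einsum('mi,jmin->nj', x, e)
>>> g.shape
(37, 37)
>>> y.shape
(13, 3, 3)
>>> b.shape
(31, 37)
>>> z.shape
(37, 37)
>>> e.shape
(31, 13, 5, 37)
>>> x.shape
(13, 5)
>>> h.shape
(3, 3, 5)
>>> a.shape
(3, 5)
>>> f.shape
(5, 5)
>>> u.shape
(37, 31)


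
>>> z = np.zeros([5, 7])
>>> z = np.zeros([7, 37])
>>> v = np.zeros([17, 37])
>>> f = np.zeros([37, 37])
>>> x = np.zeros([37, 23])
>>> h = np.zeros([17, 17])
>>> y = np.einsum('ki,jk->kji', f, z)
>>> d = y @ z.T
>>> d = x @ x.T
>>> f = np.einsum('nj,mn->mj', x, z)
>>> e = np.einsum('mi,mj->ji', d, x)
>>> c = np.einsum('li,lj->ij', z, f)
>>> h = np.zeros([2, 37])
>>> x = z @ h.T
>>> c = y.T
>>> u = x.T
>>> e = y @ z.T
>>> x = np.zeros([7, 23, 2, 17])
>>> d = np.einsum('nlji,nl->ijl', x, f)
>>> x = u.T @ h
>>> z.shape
(7, 37)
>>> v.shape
(17, 37)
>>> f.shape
(7, 23)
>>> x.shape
(7, 37)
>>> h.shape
(2, 37)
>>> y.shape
(37, 7, 37)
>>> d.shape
(17, 2, 23)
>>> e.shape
(37, 7, 7)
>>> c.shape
(37, 7, 37)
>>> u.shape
(2, 7)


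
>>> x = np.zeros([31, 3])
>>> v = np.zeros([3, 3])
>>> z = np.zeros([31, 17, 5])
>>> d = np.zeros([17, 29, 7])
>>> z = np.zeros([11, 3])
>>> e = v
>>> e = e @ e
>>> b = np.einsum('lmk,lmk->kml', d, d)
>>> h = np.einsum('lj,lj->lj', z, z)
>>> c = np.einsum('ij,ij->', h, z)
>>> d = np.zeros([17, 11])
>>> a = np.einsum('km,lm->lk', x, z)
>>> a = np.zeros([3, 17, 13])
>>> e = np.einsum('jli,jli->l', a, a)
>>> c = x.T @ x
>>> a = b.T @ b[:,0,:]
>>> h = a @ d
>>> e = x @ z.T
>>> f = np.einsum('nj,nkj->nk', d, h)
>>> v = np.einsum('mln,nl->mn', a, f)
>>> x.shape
(31, 3)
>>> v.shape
(17, 17)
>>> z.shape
(11, 3)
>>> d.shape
(17, 11)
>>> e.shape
(31, 11)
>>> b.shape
(7, 29, 17)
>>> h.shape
(17, 29, 11)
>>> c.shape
(3, 3)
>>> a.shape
(17, 29, 17)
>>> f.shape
(17, 29)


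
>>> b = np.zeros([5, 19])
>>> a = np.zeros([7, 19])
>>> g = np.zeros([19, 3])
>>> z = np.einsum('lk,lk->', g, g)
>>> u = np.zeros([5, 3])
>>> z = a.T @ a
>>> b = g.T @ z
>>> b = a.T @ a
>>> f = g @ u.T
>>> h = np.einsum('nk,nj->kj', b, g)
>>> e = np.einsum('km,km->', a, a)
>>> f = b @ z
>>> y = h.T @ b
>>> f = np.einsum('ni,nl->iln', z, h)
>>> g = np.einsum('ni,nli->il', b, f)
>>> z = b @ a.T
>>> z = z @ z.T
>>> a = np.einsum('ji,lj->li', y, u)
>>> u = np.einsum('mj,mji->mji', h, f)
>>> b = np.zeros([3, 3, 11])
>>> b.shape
(3, 3, 11)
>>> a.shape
(5, 19)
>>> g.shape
(19, 3)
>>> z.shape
(19, 19)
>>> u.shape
(19, 3, 19)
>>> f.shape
(19, 3, 19)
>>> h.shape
(19, 3)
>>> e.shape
()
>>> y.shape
(3, 19)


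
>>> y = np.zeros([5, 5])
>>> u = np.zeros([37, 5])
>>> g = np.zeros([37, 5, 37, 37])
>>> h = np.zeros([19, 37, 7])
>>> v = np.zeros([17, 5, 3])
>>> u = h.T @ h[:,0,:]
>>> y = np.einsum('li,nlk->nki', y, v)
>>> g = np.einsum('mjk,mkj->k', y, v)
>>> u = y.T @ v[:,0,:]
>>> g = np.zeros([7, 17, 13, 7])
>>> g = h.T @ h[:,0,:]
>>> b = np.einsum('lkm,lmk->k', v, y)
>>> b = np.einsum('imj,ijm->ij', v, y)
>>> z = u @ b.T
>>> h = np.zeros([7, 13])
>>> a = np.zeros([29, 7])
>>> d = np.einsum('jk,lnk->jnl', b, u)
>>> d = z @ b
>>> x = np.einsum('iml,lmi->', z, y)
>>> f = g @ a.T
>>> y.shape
(17, 3, 5)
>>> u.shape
(5, 3, 3)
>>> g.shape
(7, 37, 7)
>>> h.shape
(7, 13)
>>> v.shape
(17, 5, 3)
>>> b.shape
(17, 3)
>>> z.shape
(5, 3, 17)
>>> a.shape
(29, 7)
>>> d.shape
(5, 3, 3)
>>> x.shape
()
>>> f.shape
(7, 37, 29)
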